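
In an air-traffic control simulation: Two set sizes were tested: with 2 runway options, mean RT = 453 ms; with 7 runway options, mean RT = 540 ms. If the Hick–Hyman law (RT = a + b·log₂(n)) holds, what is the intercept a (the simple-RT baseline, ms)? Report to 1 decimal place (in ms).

404.9 ms

Slope: b = (540 − 453) / (log₂ 7 − log₂ 2) = 87/1.8074 = 48.137 ms/bit.
a = RT₁ − b·log₂ n₁ = 453 − 48.137 × 1 = 404.863 ms.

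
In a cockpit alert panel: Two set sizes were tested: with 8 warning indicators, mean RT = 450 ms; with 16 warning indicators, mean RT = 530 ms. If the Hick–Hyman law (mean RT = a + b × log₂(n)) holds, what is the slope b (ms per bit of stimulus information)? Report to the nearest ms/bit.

Slope: b = (530 − 450) / (log₂ 16 − log₂ 8) = 80/1.0000 = 80 ms/bit.

80 ms/bit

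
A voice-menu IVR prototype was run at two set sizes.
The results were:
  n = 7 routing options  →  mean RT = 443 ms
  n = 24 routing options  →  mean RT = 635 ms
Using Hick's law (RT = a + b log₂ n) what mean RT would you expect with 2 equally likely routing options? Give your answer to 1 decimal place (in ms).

247.8 ms

With log₂ n on the abscissa the relation is linear; from the two conditions:
  b = (635 − 443) / (log₂ 24 − log₂ 7) = 192 / (4.5850 − 2.8074) = 108.010 ms/bit
  a = 443 − 108.010 × 2.8074 = 139.777 ms
Then RT(2) = 139.777 + 108.010 × log₂ 2 = 139.777 + 108.010 × 1 ≈ 247.787 ms.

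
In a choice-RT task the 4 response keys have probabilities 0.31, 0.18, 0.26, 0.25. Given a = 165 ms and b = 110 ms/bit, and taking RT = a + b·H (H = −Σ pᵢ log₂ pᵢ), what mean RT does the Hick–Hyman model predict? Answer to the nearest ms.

H = 0.31·log₂(1/0.31) + 0.18·log₂(1/0.18) + 0.26·log₂(1/0.26) + 0.25·log₂(1/0.25) = 1.9744 bits.
RT = 165 + 110 × 1.9744 = 382.18 ms.

382 ms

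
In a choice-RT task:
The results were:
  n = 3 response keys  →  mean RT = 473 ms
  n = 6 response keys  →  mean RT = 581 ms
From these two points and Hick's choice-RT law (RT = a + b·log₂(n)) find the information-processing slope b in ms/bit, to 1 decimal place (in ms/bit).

Slope: b = (581 − 473) / (log₂ 6 − log₂ 3) = 108/1.0000 = 108.000 ms/bit.

108.0 ms/bit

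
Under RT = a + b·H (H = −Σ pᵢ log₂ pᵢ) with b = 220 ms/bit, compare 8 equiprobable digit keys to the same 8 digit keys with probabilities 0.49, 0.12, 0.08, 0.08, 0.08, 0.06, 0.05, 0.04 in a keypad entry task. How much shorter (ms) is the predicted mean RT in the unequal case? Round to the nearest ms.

Equiprobable entropy H₀ = log₂ 8 = 3.0000 bits.
Skewed entropy H = −Σ pᵢ log₂ pᵢ = 2.3913 bits.
ΔRT = b·(H₀ − H) = 220 × 0.6087 = 133.92 ms.

134 ms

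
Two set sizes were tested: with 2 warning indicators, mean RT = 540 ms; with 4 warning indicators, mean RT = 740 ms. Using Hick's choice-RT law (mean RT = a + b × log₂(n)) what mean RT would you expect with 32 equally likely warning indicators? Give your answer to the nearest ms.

1340 ms

Fit slope and intercept:
  b = (740 − 540) / (log₂ 4 − log₂ 2) = 200 / (2 − 1) = 200 ms/bit
  a = 540 − 200 × 1 = 340 ms
Then RT(32) = 340 + 200 × log₂ 32 = 340 + 200 × 5 ≈ 1340.000 ms.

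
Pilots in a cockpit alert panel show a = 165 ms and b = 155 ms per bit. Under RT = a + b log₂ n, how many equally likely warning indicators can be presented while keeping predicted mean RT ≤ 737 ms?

Set 165 + 155·log₂ n ≤ 737 → log₂ n ≤ (737 − 165)/155 = 3.6903.
So n ≤ 2^3.6903 = 12.909; the largest integer n is 12.

12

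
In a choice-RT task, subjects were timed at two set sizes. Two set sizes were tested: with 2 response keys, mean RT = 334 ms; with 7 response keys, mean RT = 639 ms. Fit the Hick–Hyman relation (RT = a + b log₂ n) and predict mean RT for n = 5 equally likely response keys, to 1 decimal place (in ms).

Solve the two-equation system in a and b:
  b = (639 − 334) / (log₂ 7 − log₂ 2) = 305 / (2.8074 − 1) = 168.755 ms/bit
  a = 334 − 168.755 × 1 = 165.245 ms
Then RT(5) = 165.245 + 168.755 × log₂ 5 = 165.245 + 168.755 × 2.3219 ≈ 557.082 ms.

557.1 ms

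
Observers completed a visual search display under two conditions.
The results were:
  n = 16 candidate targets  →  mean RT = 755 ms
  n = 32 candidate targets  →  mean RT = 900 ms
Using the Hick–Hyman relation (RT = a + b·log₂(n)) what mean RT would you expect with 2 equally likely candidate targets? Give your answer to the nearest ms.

Fit slope and intercept:
  b = (900 − 755) / (log₂ 32 − log₂ 16) = 145 / (5 − 4) = 145 ms/bit
  a = 755 − 145 × 4 = 175 ms
Then RT(2) = 175 + 145 × log₂ 2 = 175 + 145 × 1 ≈ 320.000 ms.

320 ms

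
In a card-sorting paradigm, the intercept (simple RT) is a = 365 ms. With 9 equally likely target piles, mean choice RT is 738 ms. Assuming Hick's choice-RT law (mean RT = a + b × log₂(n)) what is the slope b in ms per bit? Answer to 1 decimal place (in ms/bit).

b = (738 − 365) / log₂(9) = 373 / 3.1699 = 117.668 ms/bit.

117.7 ms/bit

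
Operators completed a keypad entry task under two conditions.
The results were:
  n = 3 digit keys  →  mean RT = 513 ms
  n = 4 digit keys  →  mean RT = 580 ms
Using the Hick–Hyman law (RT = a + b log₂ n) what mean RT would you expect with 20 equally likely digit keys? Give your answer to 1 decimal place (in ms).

Fit slope and intercept:
  b = (580 − 513) / (log₂ 4 − log₂ 3) = 67 / (2 − 1.5850) = 161.431 ms/bit
  a = 513 − 161.431 × 1.5850 = 257.138 ms
Then RT(20) = 257.138 + 161.431 × log₂ 20 = 257.138 + 161.431 × 4.3219 ≈ 954.832 ms.

954.8 ms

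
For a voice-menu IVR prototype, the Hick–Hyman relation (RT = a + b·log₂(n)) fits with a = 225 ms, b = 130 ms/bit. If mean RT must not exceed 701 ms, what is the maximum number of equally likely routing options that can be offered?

12

Information budget: (701 − 225)/130 = 3.6615 bits, so n ≤ 2^3.6615 = 12.654 → at most 12.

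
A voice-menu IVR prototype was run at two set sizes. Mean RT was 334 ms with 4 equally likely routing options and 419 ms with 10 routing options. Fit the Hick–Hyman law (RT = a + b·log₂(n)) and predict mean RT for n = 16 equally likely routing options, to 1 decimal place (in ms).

RT is linear in log₂ n, so two points fix the line:
  b = (419 − 334) / (log₂ 10 − log₂ 4) = 85 / (3.3219 − 2) = 64.300 ms/bit
  a = 334 − 64.300 × 2 = 205.400 ms
Then RT(16) = 205.400 + 64.300 × log₂ 16 = 205.400 + 64.300 × 4 ≈ 462.600 ms.

462.6 ms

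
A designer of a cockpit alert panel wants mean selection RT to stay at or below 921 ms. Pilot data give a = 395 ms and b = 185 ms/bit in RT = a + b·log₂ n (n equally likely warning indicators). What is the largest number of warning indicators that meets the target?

7

185·log₂ n ≤ 921 − 395 = 526, giving log₂ n ≤ 2.8432 and n ≤ 7.176. The largest whole number is 7.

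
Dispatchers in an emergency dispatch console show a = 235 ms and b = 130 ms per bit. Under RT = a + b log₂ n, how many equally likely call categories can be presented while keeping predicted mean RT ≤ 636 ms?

130·log₂ n ≤ 636 − 235 = 401, giving log₂ n ≤ 3.0846 and n ≤ 8.483. The largest whole number is 8.

8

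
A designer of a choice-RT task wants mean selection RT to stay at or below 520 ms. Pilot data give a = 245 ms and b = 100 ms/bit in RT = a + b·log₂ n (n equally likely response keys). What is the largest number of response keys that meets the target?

Information budget: (520 − 245)/100 = 2.7500 bits, so n ≤ 2^2.7500 = 6.727 → at most 6.

6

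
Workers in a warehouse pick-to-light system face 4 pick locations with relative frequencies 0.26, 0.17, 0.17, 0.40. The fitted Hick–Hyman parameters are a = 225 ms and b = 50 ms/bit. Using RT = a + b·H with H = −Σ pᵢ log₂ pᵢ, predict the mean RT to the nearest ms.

H = 0.26·log₂(1/0.26) + 0.17·log₂(1/0.17) + 0.17·log₂(1/0.17) + 0.40·log₂(1/0.40) = 1.9032 bits.
RT = 225 + 50 × 1.9032 = 320.16 ms.

320 ms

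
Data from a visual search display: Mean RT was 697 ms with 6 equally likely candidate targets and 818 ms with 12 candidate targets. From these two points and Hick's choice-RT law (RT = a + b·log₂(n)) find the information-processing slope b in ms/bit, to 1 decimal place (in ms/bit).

121.0 ms/bit

b = (RT₂ − RT₁)/(log₂ n₂ − log₂ n₁) = (818 − 697)/(3.5850 − 2.5850) = 121.000 ms/bit.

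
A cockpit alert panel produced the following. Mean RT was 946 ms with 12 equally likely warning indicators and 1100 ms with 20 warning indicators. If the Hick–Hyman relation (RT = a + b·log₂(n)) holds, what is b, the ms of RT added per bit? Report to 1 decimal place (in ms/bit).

Slope: b = (1100 − 946) / (log₂ 20 − log₂ 12) = 154/0.7370 = 208.965 ms/bit.

209.0 ms/bit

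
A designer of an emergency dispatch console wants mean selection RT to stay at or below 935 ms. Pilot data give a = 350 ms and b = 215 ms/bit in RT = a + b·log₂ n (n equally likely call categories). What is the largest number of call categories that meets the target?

215·log₂ n ≤ 935 − 350 = 585, giving log₂ n ≤ 2.7209 and n ≤ 6.593. The largest whole number is 6.

6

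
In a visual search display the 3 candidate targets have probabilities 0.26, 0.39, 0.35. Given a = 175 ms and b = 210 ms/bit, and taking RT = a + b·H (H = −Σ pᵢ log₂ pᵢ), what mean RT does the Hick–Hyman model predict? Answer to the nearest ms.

H = 0.26·log₂(1/0.26) + 0.39·log₂(1/0.39) + 0.35·log₂(1/0.35) = 1.5652 bits.
RT = 175 + 210 × 1.5652 = 503.69 ms.

504 ms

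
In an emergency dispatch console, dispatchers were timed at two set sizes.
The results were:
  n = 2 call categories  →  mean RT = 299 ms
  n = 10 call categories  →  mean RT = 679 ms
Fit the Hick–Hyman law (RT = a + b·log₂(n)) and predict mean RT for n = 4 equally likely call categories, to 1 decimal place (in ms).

462.7 ms

RT is linear in log₂ n, so two points fix the line:
  b = (679 − 299) / (log₂ 10 − log₂ 2) = 380 / (3.3219 − 1) = 163.657 ms/bit
  a = 299 − 163.657 × 1 = 135.343 ms
Then RT(4) = 135.343 + 163.657 × log₂ 4 = 135.343 + 163.657 × 2 ≈ 462.657 ms.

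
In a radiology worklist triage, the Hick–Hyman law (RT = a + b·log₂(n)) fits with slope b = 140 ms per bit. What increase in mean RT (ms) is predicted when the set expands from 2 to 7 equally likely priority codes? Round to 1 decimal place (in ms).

The intercept a cancels: ΔRT = b·(log₂ n₂ − log₂ n₁) = b·log₂(n₂/n₁).
log₂(7) − log₂(2) = 2.8074 − 1 = 1.8074.
ΔRT = 140 × 1.8074 = 253.030 ms.

253.0 ms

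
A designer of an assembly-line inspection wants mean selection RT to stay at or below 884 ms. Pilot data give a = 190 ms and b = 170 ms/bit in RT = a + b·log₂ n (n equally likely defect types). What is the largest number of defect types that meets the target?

Information budget: (884 − 190)/170 = 4.0824 bits, so n ≤ 2^4.0824 = 16.940 → at most 16.

16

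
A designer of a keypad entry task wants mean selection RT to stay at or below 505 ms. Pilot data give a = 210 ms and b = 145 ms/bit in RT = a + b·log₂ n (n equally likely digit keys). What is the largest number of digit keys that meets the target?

4

Set 210 + 145·log₂ n ≤ 505 → log₂ n ≤ (505 − 210)/145 = 2.0345.
So n ≤ 2^2.0345 = 4.097; the largest integer n is 4.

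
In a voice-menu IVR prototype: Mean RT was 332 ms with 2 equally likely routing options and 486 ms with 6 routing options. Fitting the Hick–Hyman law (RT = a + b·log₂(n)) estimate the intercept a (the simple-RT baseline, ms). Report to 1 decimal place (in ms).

The slope on a log₂ axis is (486 − 332) / (2.5850 − 1) = 97.163 ms/bit.
Intercept: a = 332 − 97.163·log₂(2) = 234.837 ms.

234.8 ms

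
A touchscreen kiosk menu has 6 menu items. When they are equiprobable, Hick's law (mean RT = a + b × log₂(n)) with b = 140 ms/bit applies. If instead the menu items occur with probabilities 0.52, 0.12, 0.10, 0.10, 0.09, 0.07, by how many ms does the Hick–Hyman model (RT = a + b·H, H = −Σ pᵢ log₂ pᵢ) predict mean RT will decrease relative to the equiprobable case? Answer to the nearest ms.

67 ms

The RT saving is b·ΔH. Equiprobable H₀ = log₂(6) = 2.5850 bits; with the given probabilities H = 2.1032 bits.
b·(H₀ − H) = 140 × (2.5850 − 2.1032) = 67.44 ms.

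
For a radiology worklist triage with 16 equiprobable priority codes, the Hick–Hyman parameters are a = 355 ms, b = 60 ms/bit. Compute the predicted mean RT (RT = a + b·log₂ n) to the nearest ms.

595 ms

log₂(16) = 4 bits, so RT = 355 + 60 × 4 ≈ 595.000 ms.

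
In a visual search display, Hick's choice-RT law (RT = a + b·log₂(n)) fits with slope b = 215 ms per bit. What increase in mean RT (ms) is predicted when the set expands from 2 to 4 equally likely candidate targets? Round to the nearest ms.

ΔRT = (a + b log₂ n₂) − (a + b log₂ n₁) = b·(log₂ n₂ − log₂ n₁).
log₂(4) − log₂(2) = log₂(4/2) = log₂(2) = 1.
ΔRT = 215 × 1.0000 = 215.000 ms.

215 ms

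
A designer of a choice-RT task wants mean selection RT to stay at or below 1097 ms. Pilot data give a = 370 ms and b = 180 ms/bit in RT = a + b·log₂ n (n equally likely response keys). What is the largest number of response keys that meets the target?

16

Set 370 + 180·log₂ n ≤ 1097 → log₂ n ≤ (1097 − 370)/180 = 4.0389.
So n ≤ 2^4.0389 = 16.437; the largest integer n is 16.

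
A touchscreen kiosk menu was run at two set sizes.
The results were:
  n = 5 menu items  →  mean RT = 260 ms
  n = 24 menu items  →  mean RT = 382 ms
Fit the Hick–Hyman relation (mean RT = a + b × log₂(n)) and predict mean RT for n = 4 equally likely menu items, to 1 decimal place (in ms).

242.6 ms

RT is linear in log₂ n, so two points fix the line:
  b = (382 − 260) / (log₂ 24 − log₂ 5) = 122 / (4.5850 − 2.3219) = 53.910 ms/bit
  a = 260 − 53.910 × 2.3219 = 134.825 ms
Then RT(4) = 134.825 + 53.910 × log₂ 4 = 134.825 + 53.910 × 2 ≈ 242.645 ms.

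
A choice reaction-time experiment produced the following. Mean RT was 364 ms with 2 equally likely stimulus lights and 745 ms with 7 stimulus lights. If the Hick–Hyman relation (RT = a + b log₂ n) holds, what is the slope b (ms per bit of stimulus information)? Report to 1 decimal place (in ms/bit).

210.8 ms/bit

Slope: b = (745 − 364) / (log₂ 7 − log₂ 2) = 381/1.8074 = 210.805 ms/bit.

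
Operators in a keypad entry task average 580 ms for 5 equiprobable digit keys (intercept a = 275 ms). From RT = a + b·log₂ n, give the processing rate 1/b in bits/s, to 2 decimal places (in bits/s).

b = (580 − 275)/log₂ 5 = 305/2.3219 = 131.356 ms per bit = 0.13136 s/bit; the reciprocal is 7.613 bits/s.

7.61 bits/s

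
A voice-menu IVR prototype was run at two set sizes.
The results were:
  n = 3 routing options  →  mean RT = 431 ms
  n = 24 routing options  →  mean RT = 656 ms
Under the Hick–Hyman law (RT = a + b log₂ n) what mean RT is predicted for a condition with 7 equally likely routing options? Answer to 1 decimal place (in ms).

522.7 ms

RT is linear in log₂ n, so two points fix the line:
  b = (656 − 431) / (log₂ 24 − log₂ 3) = 225 / (4.5850 − 1.5850) = 75.000 ms/bit
  a = 431 − 75.000 × 1.5850 = 312.128 ms
Then RT(7) = 312.128 + 75.000 × log₂ 7 = 312.128 + 75.000 × 2.8074 ≈ 522.679 ms.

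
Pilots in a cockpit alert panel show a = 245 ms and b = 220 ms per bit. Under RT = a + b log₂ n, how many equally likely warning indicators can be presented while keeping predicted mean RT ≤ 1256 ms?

24

Set 245 + 220·log₂ n ≤ 1256 → log₂ n ≤ (1256 − 245)/220 = 4.5955.
So n ≤ 2^4.5955 = 24.175; the largest integer n is 24.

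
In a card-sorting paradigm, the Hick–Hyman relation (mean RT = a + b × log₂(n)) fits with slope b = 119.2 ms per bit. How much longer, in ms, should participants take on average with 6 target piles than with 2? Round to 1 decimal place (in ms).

ΔRT = (a + b log₂ n₂) − (a + b log₂ n₁) = b·(log₂ n₂ − log₂ n₁).
log₂(6) − log₂(2) = 2.5850 − 1 = 1.5850.
ΔRT = 119.2 × 1.5850 = 188.928 ms.

188.9 ms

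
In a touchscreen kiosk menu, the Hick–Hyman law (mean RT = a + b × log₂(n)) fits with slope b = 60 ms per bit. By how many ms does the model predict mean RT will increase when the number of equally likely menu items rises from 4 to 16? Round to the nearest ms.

The intercept a cancels: ΔRT = b·(log₂ n₂ − log₂ n₁) = b·log₂(n₂/n₁).
log₂(16) − log₂(4) = log₂(16/4) = log₂(4) = 2.
ΔRT = 60 × 2.0000 = 120.000 ms.

120 ms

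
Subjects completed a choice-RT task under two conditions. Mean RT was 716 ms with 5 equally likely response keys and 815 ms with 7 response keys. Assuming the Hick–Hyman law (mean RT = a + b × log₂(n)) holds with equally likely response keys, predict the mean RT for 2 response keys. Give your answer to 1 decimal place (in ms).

RT is linear in log₂ n, so two points fix the line:
  b = (815 − 716) / (log₂ 7 − log₂ 5) = 99 / (2.8074 − 2.3219) = 203.944 ms/bit
  a = 716 − 203.944 × 2.3219 = 242.456 ms
Then RT(2) = 242.456 + 203.944 × log₂ 2 = 242.456 + 203.944 × 1 ≈ 446.400 ms.

446.4 ms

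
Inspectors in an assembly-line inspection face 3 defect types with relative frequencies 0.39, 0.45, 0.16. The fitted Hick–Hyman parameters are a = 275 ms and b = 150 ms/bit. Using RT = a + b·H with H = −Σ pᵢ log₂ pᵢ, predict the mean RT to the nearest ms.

496 ms

Entropy contributions −pᵢ log₂ pᵢ: 0.5298, 0.5184, 0.4230; sum H = 1.4712 bits.
RT = a + bH = 275 + 150·1.4712 = 495.68 ms.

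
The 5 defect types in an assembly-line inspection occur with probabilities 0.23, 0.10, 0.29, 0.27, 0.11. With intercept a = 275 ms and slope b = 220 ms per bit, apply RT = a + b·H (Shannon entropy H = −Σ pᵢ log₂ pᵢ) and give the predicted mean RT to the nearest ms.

759 ms

H = 0.23·log₂(1/0.23) + 0.10·log₂(1/0.10) + 0.29·log₂(1/0.29) + 0.27·log₂(1/0.27) + 0.11·log₂(1/0.11) = 2.1981 bits.
RT = 275 + 220 × 2.1981 = 758.58 ms.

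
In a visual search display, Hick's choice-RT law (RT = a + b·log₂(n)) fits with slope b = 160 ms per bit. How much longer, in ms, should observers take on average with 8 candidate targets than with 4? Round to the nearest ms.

160 ms

The intercept a cancels: ΔRT = b·(log₂ n₂ − log₂ n₁) = b·log₂(n₂/n₁).
log₂(8) − log₂(4) = log₂(8/4) = log₂(2) = 1.
ΔRT = 160 × 1.0000 = 160.000 ms.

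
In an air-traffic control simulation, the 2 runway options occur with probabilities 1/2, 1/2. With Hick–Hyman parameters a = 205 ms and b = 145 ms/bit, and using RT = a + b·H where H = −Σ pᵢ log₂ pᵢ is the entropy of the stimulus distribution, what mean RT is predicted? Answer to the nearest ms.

350 ms

Each term −pᵢ log₂ pᵢ: 0.5·1 + 0.5·1; summed, H = 1.000 bits.
Mean RT = a + bH = 205 + 145·1.000 = 350.00 ms.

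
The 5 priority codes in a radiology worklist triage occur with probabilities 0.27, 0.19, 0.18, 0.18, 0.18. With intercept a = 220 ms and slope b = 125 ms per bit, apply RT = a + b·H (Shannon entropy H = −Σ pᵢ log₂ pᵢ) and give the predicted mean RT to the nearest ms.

508 ms

Entropy contributions −pᵢ log₂ pᵢ: 0.5100, 0.4552, 0.4453, 0.4453, 0.4453; sum H = 2.3012 bits.
RT = a + bH = 220 + 125·2.3012 = 507.65 ms.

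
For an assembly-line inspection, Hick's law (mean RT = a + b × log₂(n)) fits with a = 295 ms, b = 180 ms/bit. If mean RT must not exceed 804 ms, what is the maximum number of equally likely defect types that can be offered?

7

Information budget: (804 − 295)/180 = 2.8278 bits, so n ≤ 2^2.8278 = 7.100 → at most 7.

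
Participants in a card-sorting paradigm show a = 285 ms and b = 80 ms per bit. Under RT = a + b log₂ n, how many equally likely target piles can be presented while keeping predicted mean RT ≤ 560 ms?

Information budget: (560 − 285)/80 = 3.4375 bits, so n ≤ 2^3.4375 = 10.834 → at most 10.

10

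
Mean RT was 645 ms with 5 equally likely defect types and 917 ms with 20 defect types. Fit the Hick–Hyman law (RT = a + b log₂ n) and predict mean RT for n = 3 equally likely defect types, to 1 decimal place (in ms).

Solve the two-equation system in a and b:
  b = (917 − 645) / (log₂ 20 − log₂ 5) = 272 / (4.3219 − 2.3219) = 136.000 ms/bit
  a = 645 − 136.000 × 2.3219 = 329.218 ms
Then RT(3) = 329.218 + 136.000 × log₂ 3 = 329.218 + 136.000 × 1.5850 ≈ 544.773 ms.

544.8 ms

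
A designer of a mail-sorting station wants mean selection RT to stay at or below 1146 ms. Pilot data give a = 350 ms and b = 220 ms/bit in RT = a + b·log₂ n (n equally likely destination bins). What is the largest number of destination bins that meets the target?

220·log₂ n ≤ 1146 − 350 = 796, giving log₂ n ≤ 3.6182 and n ≤ 12.280. The largest whole number is 12.

12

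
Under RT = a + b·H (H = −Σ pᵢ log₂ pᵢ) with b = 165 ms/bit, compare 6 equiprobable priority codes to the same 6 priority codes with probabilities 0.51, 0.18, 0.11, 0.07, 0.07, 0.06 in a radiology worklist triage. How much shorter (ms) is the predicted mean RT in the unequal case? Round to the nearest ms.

Equiprobable entropy H₀ = log₂ 6 = 2.5850 bits.
Skewed entropy H = −Σ pᵢ log₂ pᵢ = 2.0717 bits.
ΔRT = b·(H₀ − H) = 165 × 0.5133 = 84.69 ms.

85 ms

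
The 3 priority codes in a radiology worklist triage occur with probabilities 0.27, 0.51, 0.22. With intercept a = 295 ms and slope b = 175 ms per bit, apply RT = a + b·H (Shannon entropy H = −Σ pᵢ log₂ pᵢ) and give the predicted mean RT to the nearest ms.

Entropy contributions −pᵢ log₂ pᵢ: 0.5100, 0.4954, 0.4806; sum H = 1.4860 bits.
RT = a + bH = 295 + 175·1.4860 = 555.05 ms.

555 ms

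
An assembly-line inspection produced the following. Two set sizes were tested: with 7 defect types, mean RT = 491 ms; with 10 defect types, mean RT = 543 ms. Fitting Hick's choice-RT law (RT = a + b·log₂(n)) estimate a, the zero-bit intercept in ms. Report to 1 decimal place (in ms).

207.3 ms

The slope on a log₂ axis is (543 − 491) / (3.3219 − 2.8074) = 101.055 ms/bit.
Intercept: a = 491 − 101.055·log₂(7) = 207.304 ms.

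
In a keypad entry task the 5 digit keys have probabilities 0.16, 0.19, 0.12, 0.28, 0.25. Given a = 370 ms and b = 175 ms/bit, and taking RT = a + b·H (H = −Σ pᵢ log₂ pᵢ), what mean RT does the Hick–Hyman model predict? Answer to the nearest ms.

765 ms

H = 0.16·log₂(1/0.16) + 0.19·log₂(1/0.19) + 0.12·log₂(1/0.12) + 0.28·log₂(1/0.28) + 0.25·log₂(1/0.25) = 2.2595 bits.
RT = 370 + 175 × 2.2595 = 765.42 ms.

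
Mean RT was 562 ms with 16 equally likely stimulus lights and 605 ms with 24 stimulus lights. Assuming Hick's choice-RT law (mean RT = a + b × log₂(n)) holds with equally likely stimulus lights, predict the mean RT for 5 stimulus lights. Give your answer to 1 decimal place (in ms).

Solve the two-equation system in a and b:
  b = (605 − 562) / (log₂ 24 − log₂ 16) = 43 / (4.5850 − 4) = 73.509 ms/bit
  a = 562 − 73.509 × 4 = 267.964 ms
Then RT(5) = 267.964 + 73.509 × log₂ 5 = 267.964 + 73.509 × 2.3219 ≈ 438.647 ms.

438.6 ms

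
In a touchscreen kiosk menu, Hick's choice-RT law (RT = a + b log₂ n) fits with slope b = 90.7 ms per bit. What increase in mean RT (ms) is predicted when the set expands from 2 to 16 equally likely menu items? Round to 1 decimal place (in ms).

272.1 ms

The intercept a cancels: ΔRT = b·(log₂ n₂ − log₂ n₁) = b·log₂(n₂/n₁).
log₂(16) − log₂(2) = log₂(16/2) = log₂(8) = 3.
ΔRT = 90.7 × 3.0000 = 272.100 ms.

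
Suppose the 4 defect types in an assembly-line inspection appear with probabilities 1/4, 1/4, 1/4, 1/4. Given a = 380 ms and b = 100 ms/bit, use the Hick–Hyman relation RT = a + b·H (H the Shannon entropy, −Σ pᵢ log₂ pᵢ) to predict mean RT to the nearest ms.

580 ms

H = −Σ pᵢ log₂ pᵢ = 0.25·2 + 0.25·2 + 0.25·2 + 0.25·2 = 2.000 bits.
RT = 380 + 100 × 2.000 = 580.00 ms.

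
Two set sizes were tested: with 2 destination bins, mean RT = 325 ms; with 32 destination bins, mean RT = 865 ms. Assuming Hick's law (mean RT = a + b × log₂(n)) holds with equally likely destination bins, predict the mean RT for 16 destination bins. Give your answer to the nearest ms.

730 ms

RT is linear in log₂ n, so two points fix the line:
  b = (865 − 325) / (log₂ 32 − log₂ 2) = 540 / (5 − 1) = 135 ms/bit
  a = 325 − 135 × 1 = 190 ms
Then RT(16) = 190 + 135 × log₂ 16 = 190 + 135 × 4 ≈ 730.000 ms.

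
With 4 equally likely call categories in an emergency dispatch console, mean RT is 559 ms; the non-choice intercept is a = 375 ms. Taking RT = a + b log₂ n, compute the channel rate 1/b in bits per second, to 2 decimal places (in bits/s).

10.87 bits/s

b = (559 − 375)/log₂ 4 = 184/2 = 92.000 ms per bit = 0.09200 s/bit; the reciprocal is 10.870 bits/s.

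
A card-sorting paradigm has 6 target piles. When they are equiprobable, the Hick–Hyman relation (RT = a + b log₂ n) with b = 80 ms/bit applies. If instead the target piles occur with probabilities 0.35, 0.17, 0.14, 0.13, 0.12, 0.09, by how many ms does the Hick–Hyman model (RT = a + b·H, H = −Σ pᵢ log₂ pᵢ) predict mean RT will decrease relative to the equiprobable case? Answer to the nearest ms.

13 ms

Equiprobable entropy H₀ = log₂ 6 = 2.5850 bits.
Skewed entropy H = −Σ pᵢ log₂ pᵢ = 2.4242 bits.
ΔRT = b·(H₀ − H) = 80 × 0.1608 = 12.86 ms.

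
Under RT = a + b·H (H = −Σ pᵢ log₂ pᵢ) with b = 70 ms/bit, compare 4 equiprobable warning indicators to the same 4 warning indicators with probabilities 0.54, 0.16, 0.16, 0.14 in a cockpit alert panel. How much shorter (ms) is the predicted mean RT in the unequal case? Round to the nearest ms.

Equiprobable entropy H₀ = log₂ 4 = 2.0000 bits.
Skewed entropy H = −Σ pᵢ log₂ pᵢ = 1.7232 bits.
ΔRT = b·(H₀ − H) = 70 × 0.2768 = 19.38 ms.

19 ms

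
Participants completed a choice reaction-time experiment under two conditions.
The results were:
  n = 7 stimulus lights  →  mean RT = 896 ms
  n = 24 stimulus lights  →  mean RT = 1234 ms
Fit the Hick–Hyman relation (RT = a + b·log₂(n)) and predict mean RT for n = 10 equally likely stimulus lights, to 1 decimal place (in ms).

RT is linear in log₂ n, so two points fix the line:
  b = (1234 − 896) / (log₂ 24 − log₂ 7) = 338 / (4.5850 − 2.8074) = 190.143 ms/bit
  a = 896 − 190.143 × 2.8074 = 362.201 ms
Then RT(10) = 362.201 + 190.143 × log₂ 10 = 362.201 + 190.143 × 3.3219 ≈ 993.843 ms.

993.8 ms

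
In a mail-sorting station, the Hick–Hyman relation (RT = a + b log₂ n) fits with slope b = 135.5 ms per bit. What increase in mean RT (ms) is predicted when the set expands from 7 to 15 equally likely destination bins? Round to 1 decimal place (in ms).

149.0 ms

Only the slope matters, since a is common to both: ΔRT = b·log₂(n₂/n₁).
log₂(15) − log₂(7) = 3.9069 − 2.8074 = 1.0995.
ΔRT = 135.5 × 1.0995 = 148.987 ms.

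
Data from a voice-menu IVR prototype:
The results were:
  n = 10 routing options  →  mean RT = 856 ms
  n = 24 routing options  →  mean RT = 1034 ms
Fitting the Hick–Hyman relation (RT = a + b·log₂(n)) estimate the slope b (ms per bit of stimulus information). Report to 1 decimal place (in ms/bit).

The slope on a log₂ axis is (1034 − 856) / (4.5850 − 3.3219) = 140.930 ms/bit.

140.9 ms/bit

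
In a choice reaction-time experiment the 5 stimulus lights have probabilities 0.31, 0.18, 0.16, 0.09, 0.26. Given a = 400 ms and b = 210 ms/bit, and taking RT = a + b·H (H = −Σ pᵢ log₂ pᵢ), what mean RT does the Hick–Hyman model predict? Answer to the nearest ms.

H = 0.31·log₂(1/0.31) + 0.18·log₂(1/0.18) + 0.16·log₂(1/0.16) + 0.09·log₂(1/0.09) + 0.26·log₂(1/0.26) = 2.2101 bits.
RT = 400 + 210 × 2.2101 = 864.11 ms.

864 ms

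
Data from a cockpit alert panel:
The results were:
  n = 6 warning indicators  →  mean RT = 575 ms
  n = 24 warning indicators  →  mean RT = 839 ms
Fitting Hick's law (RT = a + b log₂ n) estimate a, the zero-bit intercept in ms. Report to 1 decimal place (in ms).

233.8 ms

The slope on a log₂ axis is (839 − 575) / (4.5850 − 2.5850) = 132.000 ms/bit.
Intercept: a = 575 − 132.000·log₂(6) = 233.785 ms.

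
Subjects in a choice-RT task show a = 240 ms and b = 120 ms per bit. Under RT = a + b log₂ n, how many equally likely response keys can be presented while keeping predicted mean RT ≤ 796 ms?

24

Set 240 + 120·log₂ n ≤ 796 → log₂ n ≤ (796 − 240)/120 = 4.6333.
So n ≤ 2^4.6333 = 24.818; the largest integer n is 24.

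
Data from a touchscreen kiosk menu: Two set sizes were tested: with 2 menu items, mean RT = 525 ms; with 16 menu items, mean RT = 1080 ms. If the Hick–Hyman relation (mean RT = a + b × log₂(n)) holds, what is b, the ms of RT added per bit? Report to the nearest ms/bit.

b = (RT₂ − RT₁)/(log₂ n₂ − log₂ n₁) = (1080 − 525)/(4 − 1) = 185 ms/bit.

185 ms/bit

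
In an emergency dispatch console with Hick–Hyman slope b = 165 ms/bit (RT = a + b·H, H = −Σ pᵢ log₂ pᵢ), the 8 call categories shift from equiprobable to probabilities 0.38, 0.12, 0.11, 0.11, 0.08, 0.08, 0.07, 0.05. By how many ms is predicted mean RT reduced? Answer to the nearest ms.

55 ms

The RT saving is b·ΔH. Equiprobable H₀ = log₂(8) = 3.0000 bits; with the given probabilities H = 2.6658 bits.
b·(H₀ − H) = 165 × (3.0000 − 2.6658) = 55.15 ms.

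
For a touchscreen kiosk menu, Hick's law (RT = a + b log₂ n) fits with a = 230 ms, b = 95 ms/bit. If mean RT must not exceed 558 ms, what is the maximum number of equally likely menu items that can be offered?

Set 230 + 95·log₂ n ≤ 558 → log₂ n ≤ (558 − 230)/95 = 3.4526.
So n ≤ 2^3.4526 = 10.948; the largest integer n is 10.

10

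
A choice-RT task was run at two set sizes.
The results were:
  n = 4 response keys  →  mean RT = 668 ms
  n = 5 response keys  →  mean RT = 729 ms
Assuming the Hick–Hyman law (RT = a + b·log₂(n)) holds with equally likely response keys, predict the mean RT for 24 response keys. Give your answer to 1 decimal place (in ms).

1157.8 ms

Fit slope and intercept:
  b = (729 − 668) / (log₂ 5 − log₂ 4) = 61 / (2.3219 − 2) = 189.483 ms/bit
  a = 668 − 189.483 × 2 = 289.033 ms
Then RT(24) = 289.033 + 189.483 × log₂ 24 = 289.033 + 189.483 × 4.5850 ≈ 1157.807 ms.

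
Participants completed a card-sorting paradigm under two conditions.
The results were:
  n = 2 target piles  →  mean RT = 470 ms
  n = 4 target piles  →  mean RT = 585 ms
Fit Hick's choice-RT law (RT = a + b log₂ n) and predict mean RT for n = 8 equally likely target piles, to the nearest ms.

700 ms

Solve the two-equation system in a and b:
  b = (585 − 470) / (log₂ 4 − log₂ 2) = 115 / (2 − 1) = 115 ms/bit
  a = 470 − 115 × 1 = 355 ms
Then RT(8) = 355 + 115 × log₂ 8 = 355 + 115 × 3 ≈ 700.000 ms.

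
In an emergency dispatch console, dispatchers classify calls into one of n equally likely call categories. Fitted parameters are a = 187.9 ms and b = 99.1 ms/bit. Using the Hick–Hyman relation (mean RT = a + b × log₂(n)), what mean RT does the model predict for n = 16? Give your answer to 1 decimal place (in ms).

584.3 ms

log₂(16) = 4 bits, so RT = 187.9 + 99.1 × 4 ≈ 584.300 ms.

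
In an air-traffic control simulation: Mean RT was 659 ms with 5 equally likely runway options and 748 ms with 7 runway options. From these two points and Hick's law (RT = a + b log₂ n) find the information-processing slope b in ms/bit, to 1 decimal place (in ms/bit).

183.3 ms/bit

b = (RT₂ − RT₁)/(log₂ n₂ − log₂ n₁) = (748 − 659)/(2.8074 − 2.3219) = 183.344 ms/bit.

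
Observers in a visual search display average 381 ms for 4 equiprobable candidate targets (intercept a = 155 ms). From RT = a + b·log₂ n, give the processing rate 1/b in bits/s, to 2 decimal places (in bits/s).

b = (381 − 155)/log₂ 4 = 226/2 = 113.000 ms per bit = 0.11300 s/bit; the reciprocal is 8.850 bits/s.

8.85 bits/s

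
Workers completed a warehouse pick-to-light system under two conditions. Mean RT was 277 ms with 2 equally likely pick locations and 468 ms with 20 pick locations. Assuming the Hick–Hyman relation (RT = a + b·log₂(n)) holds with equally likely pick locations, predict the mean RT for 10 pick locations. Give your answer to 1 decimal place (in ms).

With log₂ n on the abscissa the relation is linear; from the two conditions:
  b = (468 − 277) / (log₂ 20 − log₂ 2) = 191 / (4.3219 − 1) = 57.497 ms/bit
  a = 277 − 57.497 × 1 = 219.503 ms
Then RT(10) = 219.503 + 57.497 × log₂ 10 = 219.503 + 57.497 × 3.3219 ≈ 410.503 ms.

410.5 ms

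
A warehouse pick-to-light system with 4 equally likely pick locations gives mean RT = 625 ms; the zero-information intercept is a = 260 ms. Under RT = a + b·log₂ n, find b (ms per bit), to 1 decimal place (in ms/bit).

182.5 ms/bit

b = (625 − 260) / log₂(4) = 365 / 2 = 182.500 ms/bit.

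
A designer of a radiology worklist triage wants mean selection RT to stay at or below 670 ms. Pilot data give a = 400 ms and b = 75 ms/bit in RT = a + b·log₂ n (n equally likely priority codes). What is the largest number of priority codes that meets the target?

75·log₂ n ≤ 670 − 400 = 270, giving log₂ n ≤ 3.6000 and n ≤ 12.126. The largest whole number is 12.

12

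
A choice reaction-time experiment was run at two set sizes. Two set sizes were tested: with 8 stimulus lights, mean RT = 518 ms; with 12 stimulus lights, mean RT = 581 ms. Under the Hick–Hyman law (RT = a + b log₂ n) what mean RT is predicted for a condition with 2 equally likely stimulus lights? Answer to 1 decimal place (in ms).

Fit slope and intercept:
  b = (581 − 518) / (log₂ 12 − log₂ 8) = 63 / (3.5850 − 3) = 107.699 ms/bit
  a = 518 − 107.699 × 3 = 194.902 ms
Then RT(2) = 194.902 + 107.699 × log₂ 2 = 194.902 + 107.699 × 1 ≈ 302.602 ms.

302.6 ms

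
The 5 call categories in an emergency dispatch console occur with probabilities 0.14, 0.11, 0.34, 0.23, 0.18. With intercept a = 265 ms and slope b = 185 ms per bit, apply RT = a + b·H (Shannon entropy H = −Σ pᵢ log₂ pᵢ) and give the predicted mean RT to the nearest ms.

Entropy contributions −pᵢ log₂ pᵢ: 0.3971, 0.3503, 0.5292, 0.4877, 0.4453; sum H = 2.2095 bits.
RT = a + bH = 265 + 185·2.2095 = 673.77 ms.

674 ms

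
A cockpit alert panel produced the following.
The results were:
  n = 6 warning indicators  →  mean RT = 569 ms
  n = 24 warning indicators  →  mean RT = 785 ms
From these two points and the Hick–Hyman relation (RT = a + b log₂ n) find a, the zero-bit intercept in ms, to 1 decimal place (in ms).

b = (RT₂ − RT₁)/(log₂ n₂ − log₂ n₁) = (785 − 569)/(4.5850 − 2.5850) = 108.000 ms/bit.
Intercept: a = 569 − 108.000·log₂(6) = 289.824 ms.

289.8 ms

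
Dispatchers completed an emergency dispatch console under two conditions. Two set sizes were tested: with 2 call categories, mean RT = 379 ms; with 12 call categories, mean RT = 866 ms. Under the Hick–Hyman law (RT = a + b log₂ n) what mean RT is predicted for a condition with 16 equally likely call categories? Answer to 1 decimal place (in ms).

944.2 ms

RT is linear in log₂ n, so two points fix the line:
  b = (866 − 379) / (log₂ 12 − log₂ 2) = 487 / (3.5850 − 1) = 188.397 ms/bit
  a = 379 − 188.397 × 1 = 190.603 ms
Then RT(16) = 190.603 + 188.397 × log₂ 16 = 190.603 + 188.397 × 4 ≈ 944.192 ms.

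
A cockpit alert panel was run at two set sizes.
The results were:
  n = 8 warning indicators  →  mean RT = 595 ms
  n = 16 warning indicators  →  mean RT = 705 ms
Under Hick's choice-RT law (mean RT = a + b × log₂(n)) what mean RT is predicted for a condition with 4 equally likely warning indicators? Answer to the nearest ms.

Fit slope and intercept:
  b = (705 − 595) / (log₂ 16 − log₂ 8) = 110 / (4 − 3) = 110 ms/bit
  a = 595 − 110 × 3 = 265 ms
Then RT(4) = 265 + 110 × log₂ 4 = 265 + 110 × 2 ≈ 485.000 ms.

485 ms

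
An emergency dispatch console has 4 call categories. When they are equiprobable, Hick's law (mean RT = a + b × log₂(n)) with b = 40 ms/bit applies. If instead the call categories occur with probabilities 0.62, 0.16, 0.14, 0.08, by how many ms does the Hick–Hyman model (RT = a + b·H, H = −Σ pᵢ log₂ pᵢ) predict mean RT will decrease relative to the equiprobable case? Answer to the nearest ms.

The RT saving is b·ΔH. Equiprobable H₀ = log₂(4) = 2.0000 bits; with the given probabilities H = 1.5392 bits.
b·(H₀ − H) = 40 × (2.0000 − 1.5392) = 18.43 ms.

18 ms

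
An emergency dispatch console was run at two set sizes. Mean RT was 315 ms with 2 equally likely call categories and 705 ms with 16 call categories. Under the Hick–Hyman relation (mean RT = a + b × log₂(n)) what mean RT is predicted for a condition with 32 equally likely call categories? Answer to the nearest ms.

835 ms

With log₂ n on the abscissa the relation is linear; from the two conditions:
  b = (705 − 315) / (log₂ 16 − log₂ 2) = 390 / (4 − 1) = 130 ms/bit
  a = 315 − 130 × 1 = 185 ms
Then RT(32) = 185 + 130 × log₂ 32 = 185 + 130 × 5 ≈ 835.000 ms.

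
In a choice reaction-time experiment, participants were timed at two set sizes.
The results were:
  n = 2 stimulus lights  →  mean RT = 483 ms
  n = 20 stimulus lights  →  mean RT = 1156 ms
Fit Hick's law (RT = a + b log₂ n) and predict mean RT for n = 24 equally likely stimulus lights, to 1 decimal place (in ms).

1209.3 ms

RT is linear in log₂ n, so two points fix the line:
  b = (1156 − 483) / (log₂ 20 − log₂ 2) = 673 / (4.3219 − 1) = 202.593 ms/bit
  a = 483 − 202.593 × 1 = 280.407 ms
Then RT(24) = 280.407 + 202.593 × log₂ 24 = 280.407 + 202.593 × 4.5850 ≈ 1209.289 ms.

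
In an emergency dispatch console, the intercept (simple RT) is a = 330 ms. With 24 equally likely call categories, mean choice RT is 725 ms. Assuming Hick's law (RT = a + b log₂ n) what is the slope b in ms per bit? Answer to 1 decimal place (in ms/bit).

24 alternatives carry log₂ 24 = 4.5850 bits; the choice cost is 725 − 330 = 395 ms, so b = 395/4.5850 = 86.151 ms/bit.

86.2 ms/bit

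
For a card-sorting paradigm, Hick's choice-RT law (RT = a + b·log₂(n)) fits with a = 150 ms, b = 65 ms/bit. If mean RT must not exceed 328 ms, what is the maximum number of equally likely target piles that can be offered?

6

Information budget: (328 − 150)/65 = 2.7385 bits, so n ≤ 2^2.7385 = 6.674 → at most 6.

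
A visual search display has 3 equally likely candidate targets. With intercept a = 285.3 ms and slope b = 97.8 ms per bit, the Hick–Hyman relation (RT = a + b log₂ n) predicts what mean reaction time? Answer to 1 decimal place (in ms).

log₂(3) = 1.5850 bits, so RT = 285.3 + 97.8 × 1.5850 ≈ 440.309 ms.

440.3 ms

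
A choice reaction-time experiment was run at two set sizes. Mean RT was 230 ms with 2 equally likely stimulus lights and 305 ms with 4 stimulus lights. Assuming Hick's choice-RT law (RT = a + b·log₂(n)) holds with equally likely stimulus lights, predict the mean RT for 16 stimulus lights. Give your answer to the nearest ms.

455 ms

With log₂ n on the abscissa the relation is linear; from the two conditions:
  b = (305 − 230) / (log₂ 4 − log₂ 2) = 75 / (2 − 1) = 75 ms/bit
  a = 230 − 75 × 1 = 155 ms
Then RT(16) = 155 + 75 × log₂ 16 = 155 + 75 × 4 ≈ 455.000 ms.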